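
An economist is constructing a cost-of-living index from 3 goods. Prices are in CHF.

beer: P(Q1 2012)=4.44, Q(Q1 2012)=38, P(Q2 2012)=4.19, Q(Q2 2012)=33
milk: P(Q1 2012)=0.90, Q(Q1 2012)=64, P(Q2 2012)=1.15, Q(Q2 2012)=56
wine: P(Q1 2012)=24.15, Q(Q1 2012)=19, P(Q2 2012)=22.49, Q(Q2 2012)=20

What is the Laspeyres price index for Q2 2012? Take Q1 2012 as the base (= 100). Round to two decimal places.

96.35

Laspeyres price index uses base-period quantities as weights.
ΣP(Q2 2012)·Q(Q1 2012) = 4.19×38 + 1.15×64 + 22.49×19 = 159.22 + 73.6 + 427.31 = 660.13
ΣP(Q1 2012)·Q(Q1 2012) = 4.44×38 + 0.90×64 + 24.15×19 = 168.72 + 57.6 + 458.85 = 685.17
Index = 660.13 / 685.17 × 100 = 96.3454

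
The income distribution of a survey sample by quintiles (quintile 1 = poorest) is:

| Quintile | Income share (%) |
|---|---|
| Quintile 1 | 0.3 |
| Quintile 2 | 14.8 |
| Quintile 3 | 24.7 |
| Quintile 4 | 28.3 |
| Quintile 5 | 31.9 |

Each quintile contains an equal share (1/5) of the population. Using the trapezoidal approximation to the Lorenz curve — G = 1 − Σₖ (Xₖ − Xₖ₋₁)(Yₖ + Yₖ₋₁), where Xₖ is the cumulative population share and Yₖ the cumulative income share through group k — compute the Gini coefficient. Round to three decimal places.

Cumulative income shares Yₖ: 0.0030, 0.1510, 0.3980, 0.6810, 1.0000
Σ (Xₖ−Xₖ₋₁)(Yₖ+Yₖ₋₁) = (1/5)(0.0030+0.0000) + (1/5)(0.1510+0.0030) + (1/5)(0.3980+0.1510) + (1/5)(0.6810+0.3980) + (1/5)(1.0000+0.6810)
  = 0.0006 + 0.0308 + 0.1098 + 0.2158 + 0.3362 = 0.6932
G = 1 − 0.6932 = 0.3068

0.307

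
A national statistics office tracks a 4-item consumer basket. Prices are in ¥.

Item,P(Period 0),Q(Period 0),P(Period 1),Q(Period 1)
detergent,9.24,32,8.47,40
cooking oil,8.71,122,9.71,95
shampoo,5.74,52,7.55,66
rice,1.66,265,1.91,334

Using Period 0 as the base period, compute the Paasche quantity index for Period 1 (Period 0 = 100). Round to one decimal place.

Paasche quantity index uses current-period prices as weights.
ΣP(Period 1)·Q(Period 1) = 8.47×40 + 9.71×95 + 7.55×66 + 1.91×334 = 338.8 + 922.45 + 498.3 + 637.94 = 2397.49
ΣP(Period 1)·Q(Period 0) = 8.47×32 + 9.71×122 + 7.55×52 + 1.91×265 = 271.04 + 1184.62 + 392.6 + 506.15 = 2354.41
Index = 2397.49 / 2354.41 × 100 = 101.8298

101.8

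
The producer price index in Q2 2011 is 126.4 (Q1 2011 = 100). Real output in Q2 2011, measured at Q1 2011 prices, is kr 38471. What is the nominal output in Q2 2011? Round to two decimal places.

48627.34

Nominal = Real × (Index/100) = 38471 × (126.4/100)
        = 38471 × 1.264 = 48627.3440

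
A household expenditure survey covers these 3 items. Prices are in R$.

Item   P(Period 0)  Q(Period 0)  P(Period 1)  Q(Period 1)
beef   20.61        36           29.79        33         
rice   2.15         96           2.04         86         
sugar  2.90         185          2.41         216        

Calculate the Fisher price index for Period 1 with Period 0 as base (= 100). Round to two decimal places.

114.00

Laspeyres component (base-period weights):
ΣP(Period 1)Q(Period 0) = 29.79×36 + 2.04×96 + 2.41×185 = 1072.44 + 195.84 + 445.85 = 1714.13
ΣP(Period 0)Q(Period 0) = 20.61×36 + 2.15×96 + 2.90×185 = 741.96 + 206.4 + 536.5 = 1484.86
L = 1714.13 / 1484.86 × 100 = 115.4405
Paasche component (current-period weights):
ΣP(Period 1)Q(Period 1) = 29.79×33 + 2.04×86 + 2.41×216 = 983.07 + 175.44 + 520.56 = 1679.07
ΣP(Period 0)Q(Period 1) = 20.61×33 + 2.15×86 + 2.90×216 = 680.13 + 184.9 + 626.4 = 1491.43
P = 1679.07 / 1491.43 × 100 = 112.5812
Fisher = √(L × P) = √(115.4405 × 112.5812) = 114.0019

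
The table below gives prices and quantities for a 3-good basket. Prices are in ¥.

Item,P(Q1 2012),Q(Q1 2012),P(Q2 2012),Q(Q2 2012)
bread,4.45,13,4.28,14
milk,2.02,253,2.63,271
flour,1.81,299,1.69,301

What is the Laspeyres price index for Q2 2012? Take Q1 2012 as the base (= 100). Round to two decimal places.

110.47

Laspeyres price index uses base-period quantities as weights.
ΣP(Q2 2012)·Q(Q1 2012) = 4.28×13 + 2.63×253 + 1.69×299 = 55.64 + 665.39 + 505.31 = 1226.34
ΣP(Q1 2012)·Q(Q1 2012) = 4.45×13 + 2.02×253 + 1.81×299 = 57.85 + 511.06 + 541.19 = 1110.1
Index = 1226.34 / 1110.1 × 100 = 110.4711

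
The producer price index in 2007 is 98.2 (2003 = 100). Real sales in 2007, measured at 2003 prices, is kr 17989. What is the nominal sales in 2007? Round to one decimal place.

Nominal = Real × (Index/100) = 17989 × (98.2/100)
        = 17989 × 0.982 = 17665.1980

17665.2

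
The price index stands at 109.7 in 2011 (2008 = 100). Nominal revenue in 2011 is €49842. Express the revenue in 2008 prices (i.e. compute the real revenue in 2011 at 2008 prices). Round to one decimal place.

45434.8

Real = Nominal ÷ (Index/100) = 49842 ÷ (109.7/100)
     = 49842 ÷ 1.097 = 45434.8222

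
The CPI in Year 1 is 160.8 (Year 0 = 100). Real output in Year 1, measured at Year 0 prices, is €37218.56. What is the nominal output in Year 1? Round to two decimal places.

59847.44

Nominal = Real × (Index/100) = 37218.56 × (160.8/100)
        = 37218.56 × 1.608 = 59847.4445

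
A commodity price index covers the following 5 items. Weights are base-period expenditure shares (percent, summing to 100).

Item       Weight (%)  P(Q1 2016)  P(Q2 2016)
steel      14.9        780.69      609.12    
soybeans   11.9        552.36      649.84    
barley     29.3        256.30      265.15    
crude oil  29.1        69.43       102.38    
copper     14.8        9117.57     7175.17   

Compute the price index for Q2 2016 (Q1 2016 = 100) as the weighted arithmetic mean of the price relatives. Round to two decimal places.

steel: 14.9 × (609.12/780.69) = 14.9 × 0.780233 = 11.6255
soybeans: 11.9 × (649.84/552.36) = 11.9 × 1.176479 = 14.0001
barley: 29.3 × (265.15/256.30) = 29.3 × 1.034530 = 30.3117
crude oil: 29.1 × (102.38/69.43) = 29.1 × 1.474579 = 42.9102
copper: 14.8 × (7175.17/9117.57) = 14.8 × 0.786961 = 11.6470
Index = Σ wᵢ·(p₁ᵢ/p₀ᵢ) = 11.6255 + 14.0001 + 30.3117 + 42.9102 + 11.6470 = 110.4946

110.49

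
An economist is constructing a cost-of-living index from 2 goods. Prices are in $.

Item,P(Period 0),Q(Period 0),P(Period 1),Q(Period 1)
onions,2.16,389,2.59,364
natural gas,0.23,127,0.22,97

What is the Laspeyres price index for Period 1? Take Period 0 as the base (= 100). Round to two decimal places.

119.09

Laspeyres price index uses base-period quantities as weights.
ΣP(Period 1)·Q(Period 0) = 2.59×389 + 0.22×127 = 1007.51 + 27.94 = 1035.45
ΣP(Period 0)·Q(Period 0) = 2.16×389 + 0.23×127 = 840.24 + 29.21 = 869.45
Index = 1035.45 / 869.45 × 100 = 119.0925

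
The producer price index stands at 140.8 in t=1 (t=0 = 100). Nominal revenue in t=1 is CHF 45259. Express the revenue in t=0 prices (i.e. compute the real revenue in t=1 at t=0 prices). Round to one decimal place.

Real = Nominal ÷ (Index/100) = 45259 ÷ (140.8/100)
     = 45259 ÷ 1.408 = 32144.1761

32144.2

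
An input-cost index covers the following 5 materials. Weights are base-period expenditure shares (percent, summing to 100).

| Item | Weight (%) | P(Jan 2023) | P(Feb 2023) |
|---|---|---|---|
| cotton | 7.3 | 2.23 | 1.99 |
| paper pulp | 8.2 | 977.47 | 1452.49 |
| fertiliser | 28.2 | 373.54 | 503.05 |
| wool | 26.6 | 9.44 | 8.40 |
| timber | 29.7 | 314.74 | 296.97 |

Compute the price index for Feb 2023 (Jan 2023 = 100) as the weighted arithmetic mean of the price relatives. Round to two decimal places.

cotton: 7.3 × (1.99/2.23) = 7.3 × 0.892377 = 6.5143
paper pulp: 8.2 × (1452.49/977.47) = 8.2 × 1.485969 = 12.1849
fertiliser: 28.2 × (503.05/373.54) = 28.2 × 1.346710 = 37.9772
wool: 26.6 × (8.40/9.44) = 26.6 × 0.889831 = 23.6695
timber: 29.7 × (296.97/314.74) = 29.7 × 0.943541 = 28.0232
Index = Σ wᵢ·(p₁ᵢ/p₀ᵢ) = 6.5143 + 12.1849 + 37.9772 + 23.6695 + 28.0232 = 108.3692

108.37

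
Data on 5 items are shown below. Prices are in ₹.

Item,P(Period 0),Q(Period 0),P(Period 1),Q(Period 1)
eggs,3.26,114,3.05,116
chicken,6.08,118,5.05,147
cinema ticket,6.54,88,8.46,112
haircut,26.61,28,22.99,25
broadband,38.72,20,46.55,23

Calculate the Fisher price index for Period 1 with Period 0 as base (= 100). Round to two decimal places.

Laspeyres component (base-period weights):
ΣP(Period 1)Q(Period 0) = 3.05×114 + 5.05×118 + 8.46×88 + 22.99×28 + 46.55×20 = 347.7 + 595.9 + 744.48 + 643.72 + 931 = 3262.8
ΣP(Period 0)Q(Period 0) = 3.26×114 + 6.08×118 + 6.54×88 + 26.61×28 + 38.72×20 = 371.64 + 717.44 + 575.52 + 745.08 + 774.4 = 3184.08
L = 3262.8 / 3184.08 × 100 = 102.4723
Paasche component (current-period weights):
ΣP(Period 1)Q(Period 1) = 3.05×116 + 5.05×147 + 8.46×112 + 22.99×25 + 46.55×23 = 353.8 + 742.35 + 947.52 + 574.75 + 1070.65 = 3689.07
ΣP(Period 0)Q(Period 1) = 3.26×116 + 6.08×147 + 6.54×112 + 26.61×25 + 38.72×23 = 378.16 + 893.76 + 732.48 + 665.25 + 890.56 = 3560.21
P = 3689.07 / 3560.21 × 100 = 103.6194
Fisher = √(L × P) = √(102.4723 × 103.6194) = 103.0443

103.04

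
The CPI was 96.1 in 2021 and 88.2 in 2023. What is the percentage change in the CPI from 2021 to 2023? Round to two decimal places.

-8.22%

Change = (88.2 − 96.1) / 96.1 × 100
       = -7.9 / 96.1 × 100 = -8.2206%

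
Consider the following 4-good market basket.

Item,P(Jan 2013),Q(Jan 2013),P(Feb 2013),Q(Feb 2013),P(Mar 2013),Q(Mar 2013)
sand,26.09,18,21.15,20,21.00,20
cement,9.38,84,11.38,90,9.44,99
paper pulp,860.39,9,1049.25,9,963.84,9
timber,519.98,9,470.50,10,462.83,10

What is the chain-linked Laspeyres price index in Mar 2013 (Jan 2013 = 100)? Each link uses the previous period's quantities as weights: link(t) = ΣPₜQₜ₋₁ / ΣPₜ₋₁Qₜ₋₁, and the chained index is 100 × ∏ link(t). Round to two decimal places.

102.55

Link Jan 2013→Feb 2013:
ΣP(Feb 2013)Q(Jan 2013) = 21.15×18 + 11.38×84 + 1049.25×9 + 470.50×9 = 380.7 + 955.92 + 9443.25 + 4234.5 = 15014.37
ΣP(Jan 2013)Q(Jan 2013) = 26.09×18 + 9.38×84 + 860.39×9 + 519.98×9 = 469.62 + 787.92 + 7743.51 + 4679.82 = 13680.87
link = 15014.37/13680.87 = 1.097472
Link Feb 2013→Mar 2013:
ΣP(Mar 2013)Q(Feb 2013) = 21.00×20 + 9.44×90 + 963.84×9 + 462.83×10 = 420 + 849.6 + 8674.56 + 4628.3 = 14572.46
ΣP(Feb 2013)Q(Feb 2013) = 21.15×20 + 11.38×90 + 1049.25×9 + 470.50×10 = 423 + 1024.2 + 9443.25 + 4705 = 15595.45
link = 14572.46/15595.45 = 0.934405
Chained index = 100 × 1.097472 × 0.934405 = 102.5483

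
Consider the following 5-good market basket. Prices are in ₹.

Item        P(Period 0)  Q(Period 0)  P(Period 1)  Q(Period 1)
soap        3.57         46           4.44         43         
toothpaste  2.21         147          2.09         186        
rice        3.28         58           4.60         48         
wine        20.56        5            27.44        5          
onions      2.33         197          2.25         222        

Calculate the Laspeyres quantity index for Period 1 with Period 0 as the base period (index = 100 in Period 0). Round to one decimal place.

108.1

Laspeyres quantity index uses base-period prices as weights.
ΣP(Period 0)·Q(Period 1) = 3.57×43 + 2.21×186 + 3.28×48 + 20.56×5 + 2.33×222 = 153.51 + 411.06 + 157.44 + 102.8 + 517.26 = 1342.07
ΣP(Period 0)·Q(Period 0) = 3.57×46 + 2.21×147 + 3.28×58 + 20.56×5 + 2.33×197 = 164.22 + 324.87 + 190.24 + 102.8 + 459.01 = 1241.14
Index = 1342.07 / 1241.14 × 100 = 108.1320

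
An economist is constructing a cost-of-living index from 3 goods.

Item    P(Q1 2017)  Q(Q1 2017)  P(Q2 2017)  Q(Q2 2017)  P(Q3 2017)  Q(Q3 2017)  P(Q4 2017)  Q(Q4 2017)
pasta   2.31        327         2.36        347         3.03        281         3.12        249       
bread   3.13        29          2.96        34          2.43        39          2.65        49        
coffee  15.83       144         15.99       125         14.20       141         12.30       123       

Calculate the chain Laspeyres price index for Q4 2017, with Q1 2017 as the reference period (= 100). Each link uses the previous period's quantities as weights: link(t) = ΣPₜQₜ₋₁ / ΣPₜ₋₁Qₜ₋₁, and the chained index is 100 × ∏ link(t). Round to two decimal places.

92.78

Link Q1 2017→Q2 2017:
ΣP(Q2 2017)Q(Q1 2017) = 2.36×327 + 2.96×29 + 15.99×144 = 771.72 + 85.84 + 2302.56 = 3160.12
ΣP(Q1 2017)Q(Q1 2017) = 2.31×327 + 3.13×29 + 15.83×144 = 755.37 + 90.77 + 2279.52 = 3125.66
link = 3160.12/3125.66 = 1.011025
Link Q2 2017→Q3 2017:
ΣP(Q3 2017)Q(Q2 2017) = 3.03×347 + 2.43×34 + 14.20×125 = 1051.41 + 82.62 + 1775 = 2909.03
ΣP(Q2 2017)Q(Q2 2017) = 2.36×347 + 2.96×34 + 15.99×125 = 818.92 + 100.64 + 1998.75 = 2918.31
link = 2909.03/2918.31 = 0.996820
Link Q3 2017→Q4 2017:
ΣP(Q4 2017)Q(Q3 2017) = 3.12×281 + 2.65×39 + 12.30×141 = 876.72 + 103.35 + 1734.3 = 2714.37
ΣP(Q3 2017)Q(Q3 2017) = 3.03×281 + 2.43×39 + 14.20×141 = 851.43 + 94.77 + 2002.2 = 2948.4
link = 2714.37/2948.4 = 0.920625
Chained index = 100 × 1.011025 × 0.996820 × 0.920625 = 92.7815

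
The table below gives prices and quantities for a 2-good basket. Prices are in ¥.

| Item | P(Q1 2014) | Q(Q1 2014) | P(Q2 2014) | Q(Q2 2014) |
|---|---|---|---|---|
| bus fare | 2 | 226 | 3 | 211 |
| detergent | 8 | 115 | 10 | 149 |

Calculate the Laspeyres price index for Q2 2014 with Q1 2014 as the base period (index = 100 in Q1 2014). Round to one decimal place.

Laspeyres price index uses base-period quantities as weights.
ΣP(Q2 2014)·Q(Q1 2014) = 3×226 + 10×115 = 678 + 1150 = 1828
ΣP(Q1 2014)·Q(Q1 2014) = 2×226 + 8×115 = 452 + 920 = 1372
Index = 1828 / 1372 × 100 = 133.2362

133.2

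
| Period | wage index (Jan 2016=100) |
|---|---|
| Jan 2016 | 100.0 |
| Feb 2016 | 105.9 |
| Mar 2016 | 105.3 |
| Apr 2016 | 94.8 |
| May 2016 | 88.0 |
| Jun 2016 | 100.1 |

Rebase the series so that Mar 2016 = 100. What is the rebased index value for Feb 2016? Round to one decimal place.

Rebased(Feb 2016) = 105.9 / 105.3 × 100 = 100.5698

100.6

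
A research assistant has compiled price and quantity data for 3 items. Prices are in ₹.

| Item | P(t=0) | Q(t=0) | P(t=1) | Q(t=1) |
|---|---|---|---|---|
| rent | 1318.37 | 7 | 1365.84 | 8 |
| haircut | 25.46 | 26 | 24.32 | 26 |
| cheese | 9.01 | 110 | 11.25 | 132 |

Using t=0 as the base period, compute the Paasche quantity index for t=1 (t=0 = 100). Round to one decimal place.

114.1

Paasche quantity index uses current-period prices as weights.
ΣP(t=1)·Q(t=1) = 1365.84×8 + 24.32×26 + 11.25×132 = 10926.72 + 632.32 + 1485 = 13044.04
ΣP(t=1)·Q(t=0) = 1365.84×7 + 24.32×26 + 11.25×110 = 9560.88 + 632.32 + 1237.5 = 11430.7
Index = 13044.04 / 11430.7 × 100 = 114.1141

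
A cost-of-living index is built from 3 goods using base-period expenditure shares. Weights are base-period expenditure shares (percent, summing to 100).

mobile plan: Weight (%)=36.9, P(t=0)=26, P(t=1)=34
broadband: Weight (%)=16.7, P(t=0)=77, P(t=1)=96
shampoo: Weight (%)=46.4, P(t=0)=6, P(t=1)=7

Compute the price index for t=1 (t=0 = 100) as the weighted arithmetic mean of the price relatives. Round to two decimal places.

123.21

mobile plan: 36.9 × (34/26) = 36.9 × 1.307692 = 48.2538
broadband: 16.7 × (96/77) = 16.7 × 1.246753 = 20.8208
shampoo: 46.4 × (7/6) = 46.4 × 1.166667 = 54.1333
Index = Σ wᵢ·(p₁ᵢ/p₀ᵢ) = 48.2538 + 20.8208 + 54.1333 = 123.2080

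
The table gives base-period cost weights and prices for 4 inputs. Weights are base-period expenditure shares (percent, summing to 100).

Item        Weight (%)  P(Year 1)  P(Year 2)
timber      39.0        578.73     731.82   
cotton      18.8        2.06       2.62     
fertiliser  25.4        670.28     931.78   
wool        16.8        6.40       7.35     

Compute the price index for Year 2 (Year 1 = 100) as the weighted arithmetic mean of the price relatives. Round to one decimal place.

127.8

timber: 39.0 × (731.82/578.73) = 39.0 × 1.264527 = 49.3166
cotton: 18.8 × (2.62/2.06) = 18.8 × 1.271845 = 23.9107
fertiliser: 25.4 × (931.78/670.28) = 25.4 × 1.390135 = 35.3094
wool: 16.8 × (7.35/6.40) = 16.8 × 1.148437 = 19.2937
Index = Σ wᵢ·(p₁ᵢ/p₀ᵢ) = 49.3166 + 23.9107 + 35.3094 + 19.2937 = 127.8304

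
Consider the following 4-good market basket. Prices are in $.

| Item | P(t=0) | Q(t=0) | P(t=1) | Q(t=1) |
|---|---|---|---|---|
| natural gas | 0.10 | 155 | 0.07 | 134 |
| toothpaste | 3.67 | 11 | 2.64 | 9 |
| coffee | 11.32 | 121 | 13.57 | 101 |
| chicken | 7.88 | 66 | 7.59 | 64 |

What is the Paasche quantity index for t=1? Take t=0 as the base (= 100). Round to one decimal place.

86.6

Paasche quantity index uses current-period prices as weights.
ΣP(t=1)·Q(t=1) = 0.07×134 + 2.64×9 + 13.57×101 + 7.59×64 = 9.38 + 23.76 + 1370.57 + 485.76 = 1889.47
ΣP(t=1)·Q(t=0) = 0.07×155 + 2.64×11 + 13.57×121 + 7.59×66 = 10.85 + 29.04 + 1641.97 + 500.94 = 2182.8
Index = 1889.47 / 2182.8 × 100 = 86.5618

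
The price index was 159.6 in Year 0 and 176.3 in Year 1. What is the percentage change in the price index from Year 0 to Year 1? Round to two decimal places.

10.46%

Change = (176.3 − 159.6) / 159.6 × 100
       = 16.7 / 159.6 × 100 = 10.4637%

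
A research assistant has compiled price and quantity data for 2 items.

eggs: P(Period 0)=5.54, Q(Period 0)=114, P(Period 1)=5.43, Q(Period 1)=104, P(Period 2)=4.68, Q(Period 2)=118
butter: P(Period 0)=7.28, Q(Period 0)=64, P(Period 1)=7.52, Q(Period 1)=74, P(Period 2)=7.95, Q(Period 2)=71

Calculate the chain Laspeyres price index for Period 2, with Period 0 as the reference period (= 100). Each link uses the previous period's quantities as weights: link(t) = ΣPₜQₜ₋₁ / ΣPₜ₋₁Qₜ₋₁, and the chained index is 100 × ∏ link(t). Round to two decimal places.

Link Period 0→Period 1:
ΣP(Period 1)Q(Period 0) = 5.43×114 + 7.52×64 = 619.02 + 481.28 = 1100.3
ΣP(Period 0)Q(Period 0) = 5.54×114 + 7.28×64 = 631.56 + 465.92 = 1097.48
link = 1100.3/1097.48 = 1.002570
Link Period 1→Period 2:
ΣP(Period 2)Q(Period 1) = 4.68×104 + 7.95×74 = 486.72 + 588.3 = 1075.02
ΣP(Period 1)Q(Period 1) = 5.43×104 + 7.52×74 = 564.72 + 556.48 = 1121.2
link = 1075.02/1121.2 = 0.958812
Chained index = 100 × 1.002570 × 0.958812 = 96.1276

96.13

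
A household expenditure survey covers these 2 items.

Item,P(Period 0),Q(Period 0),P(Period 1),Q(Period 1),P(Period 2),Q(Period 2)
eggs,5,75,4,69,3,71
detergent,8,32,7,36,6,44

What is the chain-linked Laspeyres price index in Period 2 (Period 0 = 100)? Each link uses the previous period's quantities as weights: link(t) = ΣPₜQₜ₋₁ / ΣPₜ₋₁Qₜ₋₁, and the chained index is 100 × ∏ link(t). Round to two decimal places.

Link Period 0→Period 1:
ΣP(Period 1)Q(Period 0) = 4×75 + 7×32 = 300 + 224 = 524
ΣP(Period 0)Q(Period 0) = 5×75 + 8×32 = 375 + 256 = 631
link = 524/631 = 0.830428
Link Period 1→Period 2:
ΣP(Period 2)Q(Period 1) = 3×69 + 6×36 = 207 + 216 = 423
ΣP(Period 1)Q(Period 1) = 4×69 + 7×36 = 276 + 252 = 528
link = 423/528 = 0.801136
Chained index = 100 × 0.830428 × 0.801136 = 66.5286

66.53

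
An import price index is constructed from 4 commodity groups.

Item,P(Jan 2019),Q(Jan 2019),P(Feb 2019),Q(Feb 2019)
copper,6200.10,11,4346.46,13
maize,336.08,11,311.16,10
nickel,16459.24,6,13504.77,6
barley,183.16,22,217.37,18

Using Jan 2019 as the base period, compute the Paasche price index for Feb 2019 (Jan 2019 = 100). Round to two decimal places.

Paasche price index uses current-period quantities as weights.
ΣP(Feb 2019)·Q(Feb 2019) = 4346.46×13 + 311.16×10 + 13504.77×6 + 217.37×18 = 56503.98 + 3111.6 + 81028.62 + 3912.66 = 144556.86
ΣP(Jan 2019)·Q(Feb 2019) = 6200.10×13 + 336.08×10 + 16459.24×6 + 183.16×18 = 80601.3 + 3360.8 + 98755.44 + 3296.88 = 186014.42
Index = 144556.86 / 186014.42 × 100 = 77.7127

77.71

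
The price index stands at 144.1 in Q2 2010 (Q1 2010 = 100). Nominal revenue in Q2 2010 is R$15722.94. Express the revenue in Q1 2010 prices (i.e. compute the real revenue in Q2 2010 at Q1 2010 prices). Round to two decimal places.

10911.13

Real = Nominal ÷ (Index/100) = 15722.94 ÷ (144.1/100)
     = 15722.94 ÷ 1.441 = 10911.1312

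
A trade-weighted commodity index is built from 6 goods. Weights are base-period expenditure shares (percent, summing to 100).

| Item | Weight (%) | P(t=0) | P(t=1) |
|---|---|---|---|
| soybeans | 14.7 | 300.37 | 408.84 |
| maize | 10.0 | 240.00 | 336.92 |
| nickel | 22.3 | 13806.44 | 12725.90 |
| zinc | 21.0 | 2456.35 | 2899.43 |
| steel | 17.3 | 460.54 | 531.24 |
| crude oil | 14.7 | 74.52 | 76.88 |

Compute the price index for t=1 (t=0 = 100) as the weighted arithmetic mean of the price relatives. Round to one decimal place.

114.5

soybeans: 14.7 × (408.84/300.37) = 14.7 × 1.361121 = 20.0085
maize: 10.0 × (336.92/240.00) = 10.0 × 1.403833 = 14.0383
nickel: 22.3 × (12725.90/13806.44) = 22.3 × 0.921737 = 20.5547
zinc: 21.0 × (2899.43/2456.35) = 21.0 × 1.180381 = 24.7880
steel: 17.3 × (531.24/460.54) = 17.3 × 1.153515 = 19.9558
crude oil: 14.7 × (76.88/74.52) = 14.7 × 1.031669 = 15.1655
Index = Σ wᵢ·(p₁ᵢ/p₀ᵢ) = 20.0085 + 14.0383 + 20.5547 + 24.7880 + 19.9558 + 15.1655 = 114.5109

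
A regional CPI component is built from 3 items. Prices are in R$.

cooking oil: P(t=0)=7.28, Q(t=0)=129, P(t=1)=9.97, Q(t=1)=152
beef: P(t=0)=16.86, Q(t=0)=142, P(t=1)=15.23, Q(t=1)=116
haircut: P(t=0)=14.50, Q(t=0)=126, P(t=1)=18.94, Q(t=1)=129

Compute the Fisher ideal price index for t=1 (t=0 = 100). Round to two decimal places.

114.56

Laspeyres component (base-period weights):
ΣP(t=1)Q(t=0) = 9.97×129 + 15.23×142 + 18.94×126 = 1286.13 + 2162.66 + 2386.44 = 5835.23
ΣP(t=0)Q(t=0) = 7.28×129 + 16.86×142 + 14.50×126 = 939.12 + 2394.12 + 1827 = 5160.24
L = 5835.23 / 5160.24 × 100 = 113.0806
Paasche component (current-period weights):
ΣP(t=1)Q(t=1) = 9.97×152 + 15.23×116 + 18.94×129 = 1515.44 + 1766.68 + 2443.26 = 5725.38
ΣP(t=0)Q(t=1) = 7.28×152 + 16.86×116 + 14.50×129 = 1106.56 + 1955.76 + 1870.5 = 4932.82
P = 5725.38 / 4932.82 × 100 = 116.0671
Fisher = √(L × P) = √(113.0806 × 116.0671) = 114.5641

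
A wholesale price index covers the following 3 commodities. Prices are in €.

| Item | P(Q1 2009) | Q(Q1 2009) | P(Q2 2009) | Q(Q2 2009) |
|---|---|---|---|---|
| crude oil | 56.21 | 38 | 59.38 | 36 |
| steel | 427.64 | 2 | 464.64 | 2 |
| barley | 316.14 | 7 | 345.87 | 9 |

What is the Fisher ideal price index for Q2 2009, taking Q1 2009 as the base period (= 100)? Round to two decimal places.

Laspeyres component (base-period weights):
ΣP(Q2 2009)Q(Q1 2009) = 59.38×38 + 464.64×2 + 345.87×7 = 2256.44 + 929.28 + 2421.09 = 5606.81
ΣP(Q1 2009)Q(Q1 2009) = 56.21×38 + 427.64×2 + 316.14×7 = 2135.98 + 855.28 + 2212.98 = 5204.24
L = 5606.81 / 5204.24 × 100 = 107.7354
Paasche component (current-period weights):
ΣP(Q2 2009)Q(Q2 2009) = 59.38×36 + 464.64×2 + 345.87×9 = 2137.68 + 929.28 + 3112.83 = 6179.79
ΣP(Q1 2009)Q(Q2 2009) = 56.21×36 + 427.64×2 + 316.14×9 = 2023.56 + 855.28 + 2845.26 = 5724.1
P = 6179.79 / 5724.1 × 100 = 107.9609
Fisher = √(L × P) = √(107.7354 × 107.9609) = 107.8481

107.85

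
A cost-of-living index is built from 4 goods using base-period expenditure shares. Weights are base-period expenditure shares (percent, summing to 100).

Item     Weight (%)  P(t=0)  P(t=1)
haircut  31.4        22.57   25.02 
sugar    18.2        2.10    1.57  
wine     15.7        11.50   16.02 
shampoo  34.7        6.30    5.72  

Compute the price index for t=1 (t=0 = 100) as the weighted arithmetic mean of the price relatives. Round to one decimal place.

haircut: 31.4 × (25.02/22.57) = 31.4 × 1.108551 = 34.8085
sugar: 18.2 × (1.57/2.10) = 18.2 × 0.747619 = 13.6067
wine: 15.7 × (16.02/11.50) = 15.7 × 1.393043 = 21.8708
shampoo: 34.7 × (5.72/6.30) = 34.7 × 0.907937 = 31.5054
Index = Σ wᵢ·(p₁ᵢ/p₀ᵢ) = 34.8085 + 13.6067 + 21.8708 + 31.5054 = 101.7914

101.8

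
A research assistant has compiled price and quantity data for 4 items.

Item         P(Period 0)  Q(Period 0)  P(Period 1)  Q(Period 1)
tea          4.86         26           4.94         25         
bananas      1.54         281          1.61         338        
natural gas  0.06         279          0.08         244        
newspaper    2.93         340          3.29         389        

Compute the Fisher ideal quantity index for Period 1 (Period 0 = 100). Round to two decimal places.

114.26

Laspeyres component (base-period weights):
ΣP(Period 0)Q(Period 1) = 4.86×25 + 1.54×338 + 0.06×244 + 2.93×389 = 121.5 + 520.52 + 14.64 + 1139.77 = 1796.43
ΣP(Period 0)Q(Period 0) = 4.86×26 + 1.54×281 + 0.06×279 + 2.93×340 = 126.36 + 432.74 + 16.74 + 996.2 = 1572.04
L = 1796.43 / 1572.04 × 100 = 114.2738
Paasche component (current-period weights):
ΣP(Period 1)Q(Period 1) = 4.94×25 + 1.61×338 + 0.08×244 + 3.29×389 = 123.5 + 544.18 + 19.52 + 1279.81 = 1967.01
ΣP(Period 1)Q(Period 0) = 4.94×26 + 1.61×281 + 0.08×279 + 3.29×340 = 128.44 + 452.41 + 22.32 + 1118.6 = 1721.77
P = 1967.01 / 1721.77 × 100 = 114.2435
Fisher = √(L × P) = √(114.2738 × 114.2435) = 114.2586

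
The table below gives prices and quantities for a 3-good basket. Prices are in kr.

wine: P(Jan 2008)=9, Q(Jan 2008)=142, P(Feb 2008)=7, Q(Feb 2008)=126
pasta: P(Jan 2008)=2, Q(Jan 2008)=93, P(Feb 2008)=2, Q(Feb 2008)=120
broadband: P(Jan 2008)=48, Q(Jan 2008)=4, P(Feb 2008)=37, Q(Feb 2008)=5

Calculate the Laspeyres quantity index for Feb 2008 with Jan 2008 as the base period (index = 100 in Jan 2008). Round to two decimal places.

Laspeyres quantity index uses base-period prices as weights.
ΣP(Jan 2008)·Q(Feb 2008) = 9×126 + 2×120 + 48×5 = 1134 + 240 + 240 = 1614
ΣP(Jan 2008)·Q(Jan 2008) = 9×142 + 2×93 + 48×4 = 1278 + 186 + 192 = 1656
Index = 1614 / 1656 × 100 = 97.4638

97.46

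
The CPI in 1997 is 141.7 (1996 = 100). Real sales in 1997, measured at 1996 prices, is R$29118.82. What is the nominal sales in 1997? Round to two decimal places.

41261.37

Nominal = Real × (Index/100) = 29118.82 × (141.7/100)
        = 29118.82 × 1.417 = 41261.3679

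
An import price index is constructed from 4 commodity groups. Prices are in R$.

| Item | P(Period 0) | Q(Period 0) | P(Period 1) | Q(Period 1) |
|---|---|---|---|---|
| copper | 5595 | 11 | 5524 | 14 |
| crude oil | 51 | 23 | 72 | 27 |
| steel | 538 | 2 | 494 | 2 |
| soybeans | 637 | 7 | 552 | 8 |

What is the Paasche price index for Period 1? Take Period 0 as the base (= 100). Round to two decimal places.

98.61

Paasche price index uses current-period quantities as weights.
ΣP(Period 1)·Q(Period 1) = 5524×14 + 72×27 + 494×2 + 552×8 = 77336 + 1944 + 988 + 4416 = 84684
ΣP(Period 0)·Q(Period 1) = 5595×14 + 51×27 + 538×2 + 637×8 = 78330 + 1377 + 1076 + 5096 = 85879
Index = 84684 / 85879 × 100 = 98.6085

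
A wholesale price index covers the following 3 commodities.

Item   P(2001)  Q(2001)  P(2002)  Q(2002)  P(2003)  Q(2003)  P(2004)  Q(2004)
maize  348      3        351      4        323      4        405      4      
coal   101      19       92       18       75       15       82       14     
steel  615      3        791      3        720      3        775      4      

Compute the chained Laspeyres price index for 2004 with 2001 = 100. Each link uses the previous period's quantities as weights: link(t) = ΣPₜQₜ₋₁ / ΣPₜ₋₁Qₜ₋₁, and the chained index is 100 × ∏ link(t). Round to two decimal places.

107.54

Link 2001→2002:
ΣP(2002)Q(2001) = 351×3 + 92×19 + 791×3 = 1053 + 1748 + 2373 = 5174
ΣP(2001)Q(2001) = 348×3 + 101×19 + 615×3 = 1044 + 1919 + 1845 = 4808
link = 5174/4808 = 1.076123
Link 2002→2003:
ΣP(2003)Q(2002) = 323×4 + 75×18 + 720×3 = 1292 + 1350 + 2160 = 4802
ΣP(2002)Q(2002) = 351×4 + 92×18 + 791×3 = 1404 + 1656 + 2373 = 5433
link = 4802/5433 = 0.883858
Link 2003→2004:
ΣP(2004)Q(2003) = 405×4 + 82×15 + 775×3 = 1620 + 1230 + 2325 = 5175
ΣP(2003)Q(2003) = 323×4 + 75×15 + 720×3 = 1292 + 1125 + 2160 = 4577
link = 5175/4577 = 1.130653
Chained index = 100 × 1.076123 × 0.883858 × 1.130653 = 107.5409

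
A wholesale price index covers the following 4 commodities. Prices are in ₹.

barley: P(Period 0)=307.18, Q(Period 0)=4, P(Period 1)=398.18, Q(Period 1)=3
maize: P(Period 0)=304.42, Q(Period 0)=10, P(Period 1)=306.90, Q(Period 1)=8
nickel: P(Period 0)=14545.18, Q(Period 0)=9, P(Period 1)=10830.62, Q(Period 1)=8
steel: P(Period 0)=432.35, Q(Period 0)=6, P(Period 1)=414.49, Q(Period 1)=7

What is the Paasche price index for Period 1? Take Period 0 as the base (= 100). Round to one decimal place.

Paasche price index uses current-period quantities as weights.
ΣP(Period 1)·Q(Period 1) = 398.18×3 + 306.90×8 + 10830.62×8 + 414.49×7 = 1194.54 + 2455.2 + 86644.96 + 2901.43 = 93196.13
ΣP(Period 0)·Q(Period 1) = 307.18×3 + 304.42×8 + 14545.18×8 + 432.35×7 = 921.54 + 2435.36 + 116361.44 + 3026.45 = 122744.79
Index = 93196.13 / 122744.79 × 100 = 75.9268

75.9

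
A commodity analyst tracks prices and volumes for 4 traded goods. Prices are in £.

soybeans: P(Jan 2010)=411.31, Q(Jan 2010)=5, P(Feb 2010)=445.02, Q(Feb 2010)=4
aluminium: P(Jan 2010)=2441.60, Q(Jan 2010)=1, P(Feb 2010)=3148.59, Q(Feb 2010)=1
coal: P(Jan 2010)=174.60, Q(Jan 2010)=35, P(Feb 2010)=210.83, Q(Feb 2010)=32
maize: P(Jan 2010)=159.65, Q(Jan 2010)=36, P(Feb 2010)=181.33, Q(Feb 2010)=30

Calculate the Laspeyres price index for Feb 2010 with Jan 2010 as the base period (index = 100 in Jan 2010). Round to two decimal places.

117.88

Laspeyres price index uses base-period quantities as weights.
ΣP(Feb 2010)·Q(Jan 2010) = 445.02×5 + 3148.59×1 + 210.83×35 + 181.33×36 = 2225.1 + 3148.59 + 7379.05 + 6527.88 = 19280.62
ΣP(Jan 2010)·Q(Jan 2010) = 411.31×5 + 2441.60×1 + 174.60×35 + 159.65×36 = 2056.55 + 2441.6 + 6111 + 5747.4 = 16356.55
Index = 19280.62 / 16356.55 × 100 = 117.8771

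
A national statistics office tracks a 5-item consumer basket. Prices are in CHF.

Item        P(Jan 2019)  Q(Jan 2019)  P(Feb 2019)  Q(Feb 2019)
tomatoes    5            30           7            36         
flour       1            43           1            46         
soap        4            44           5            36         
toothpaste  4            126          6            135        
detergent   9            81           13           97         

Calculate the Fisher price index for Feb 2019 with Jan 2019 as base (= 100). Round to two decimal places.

Laspeyres component (base-period weights):
ΣP(Feb 2019)Q(Jan 2019) = 7×30 + 1×43 + 5×44 + 6×126 + 13×81 = 210 + 43 + 220 + 756 + 1053 = 2282
ΣP(Jan 2019)Q(Jan 2019) = 5×30 + 1×43 + 4×44 + 4×126 + 9×81 = 150 + 43 + 176 + 504 + 729 = 1602
L = 2282 / 1602 × 100 = 142.4469
Paasche component (current-period weights):
ΣP(Feb 2019)Q(Feb 2019) = 7×36 + 1×46 + 5×36 + 6×135 + 13×97 = 252 + 46 + 180 + 810 + 1261 = 2549
ΣP(Jan 2019)Q(Feb 2019) = 5×36 + 1×46 + 4×36 + 4×135 + 9×97 = 180 + 46 + 144 + 540 + 873 = 1783
P = 2549 / 1783 × 100 = 142.9613
Fisher = √(L × P) = √(142.4469 × 142.9613) = 142.7039

142.70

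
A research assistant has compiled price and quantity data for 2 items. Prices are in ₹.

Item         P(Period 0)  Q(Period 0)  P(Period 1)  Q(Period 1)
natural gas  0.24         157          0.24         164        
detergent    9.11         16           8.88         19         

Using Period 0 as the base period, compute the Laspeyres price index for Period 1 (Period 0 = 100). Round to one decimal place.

98.0

Laspeyres price index uses base-period quantities as weights.
ΣP(Period 1)·Q(Period 0) = 0.24×157 + 8.88×16 = 37.68 + 142.08 = 179.76
ΣP(Period 0)·Q(Period 0) = 0.24×157 + 9.11×16 = 37.68 + 145.76 = 183.44
Index = 179.76 / 183.44 × 100 = 97.9939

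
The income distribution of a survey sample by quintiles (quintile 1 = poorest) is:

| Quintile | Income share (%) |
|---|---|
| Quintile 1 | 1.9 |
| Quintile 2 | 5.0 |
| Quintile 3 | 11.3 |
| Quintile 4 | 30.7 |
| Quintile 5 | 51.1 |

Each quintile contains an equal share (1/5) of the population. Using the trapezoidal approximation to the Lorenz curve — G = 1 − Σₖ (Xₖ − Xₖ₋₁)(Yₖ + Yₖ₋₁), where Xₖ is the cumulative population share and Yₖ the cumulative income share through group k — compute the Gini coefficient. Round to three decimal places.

0.496

Cumulative income shares Yₖ: 0.0190, 0.0690, 0.1820, 0.4890, 1.0000
Σ (Xₖ−Xₖ₋₁)(Yₖ+Yₖ₋₁) = (1/5)(0.0190+0.0000) + (1/5)(0.0690+0.0190) + (1/5)(0.1820+0.0690) + (1/5)(0.4890+0.1820) + (1/5)(1.0000+0.4890)
  = 0.0038 + 0.0176 + 0.0502 + 0.1342 + 0.2978 = 0.5036
G = 1 − 0.5036 = 0.4964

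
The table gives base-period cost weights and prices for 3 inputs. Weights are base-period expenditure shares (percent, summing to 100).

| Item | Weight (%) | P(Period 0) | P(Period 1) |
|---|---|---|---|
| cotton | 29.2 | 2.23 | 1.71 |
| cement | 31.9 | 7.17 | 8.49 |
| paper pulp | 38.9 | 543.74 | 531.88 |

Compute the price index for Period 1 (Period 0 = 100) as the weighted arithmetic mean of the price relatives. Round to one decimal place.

cotton: 29.2 × (1.71/2.23) = 29.2 × 0.766816 = 22.3910
cement: 31.9 × (8.49/7.17) = 31.9 × 1.184100 = 37.7728
paper pulp: 38.9 × (531.88/543.74) = 38.9 × 0.978188 = 38.0515
Index = Σ wᵢ·(p₁ᵢ/p₀ᵢ) = 22.3910 + 37.7728 + 38.0515 = 98.2154

98.2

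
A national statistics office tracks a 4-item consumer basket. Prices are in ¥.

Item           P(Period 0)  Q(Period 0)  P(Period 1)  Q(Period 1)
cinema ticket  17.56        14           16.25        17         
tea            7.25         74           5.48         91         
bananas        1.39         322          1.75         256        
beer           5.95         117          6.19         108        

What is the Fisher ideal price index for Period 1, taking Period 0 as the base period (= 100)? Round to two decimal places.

98.18

Laspeyres component (base-period weights):
ΣP(Period 1)Q(Period 0) = 16.25×14 + 5.48×74 + 1.75×322 + 6.19×117 = 227.5 + 405.52 + 563.5 + 724.23 = 1920.75
ΣP(Period 0)Q(Period 0) = 17.56×14 + 7.25×74 + 1.39×322 + 5.95×117 = 245.84 + 536.5 + 447.58 + 696.15 = 1926.07
L = 1920.75 / 1926.07 × 100 = 99.7238
Paasche component (current-period weights):
ΣP(Period 1)Q(Period 1) = 16.25×17 + 5.48×91 + 1.75×256 + 6.19×108 = 276.25 + 498.68 + 448 + 668.52 = 1891.45
ΣP(Period 0)Q(Period 1) = 17.56×17 + 7.25×91 + 1.39×256 + 5.95×108 = 298.52 + 659.75 + 355.84 + 642.6 = 1956.71
P = 1891.45 / 1956.71 × 100 = 96.6648
Fisher = √(L × P) = √(99.7238 × 96.6648) = 98.1824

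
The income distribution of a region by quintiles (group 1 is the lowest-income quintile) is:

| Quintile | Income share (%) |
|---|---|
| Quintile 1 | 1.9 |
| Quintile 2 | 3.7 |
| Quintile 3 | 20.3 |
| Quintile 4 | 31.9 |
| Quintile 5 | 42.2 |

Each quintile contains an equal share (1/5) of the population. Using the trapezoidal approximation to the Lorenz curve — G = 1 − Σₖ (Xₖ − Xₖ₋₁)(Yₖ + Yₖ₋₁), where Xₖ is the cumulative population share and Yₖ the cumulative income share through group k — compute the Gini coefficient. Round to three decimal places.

0.435

Cumulative income shares Yₖ: 0.0190, 0.0560, 0.2590, 0.5780, 1.0000
Σ (Xₖ−Xₖ₋₁)(Yₖ+Yₖ₋₁) = (1/5)(0.0190+0.0000) + (1/5)(0.0560+0.0190) + (1/5)(0.2590+0.0560) + (1/5)(0.5780+0.2590) + (1/5)(1.0000+0.5780)
  = 0.0038 + 0.0150 + 0.0630 + 0.1674 + 0.3156 = 0.5648
G = 1 − 0.5648 = 0.4352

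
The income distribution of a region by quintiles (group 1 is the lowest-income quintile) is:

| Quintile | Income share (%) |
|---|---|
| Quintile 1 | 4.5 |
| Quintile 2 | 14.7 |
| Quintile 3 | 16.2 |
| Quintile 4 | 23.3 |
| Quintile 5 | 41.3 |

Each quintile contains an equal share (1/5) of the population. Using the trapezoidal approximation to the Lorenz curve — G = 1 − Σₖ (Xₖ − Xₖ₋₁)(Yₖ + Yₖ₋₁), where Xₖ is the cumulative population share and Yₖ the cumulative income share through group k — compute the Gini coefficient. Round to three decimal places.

0.329

Cumulative income shares Yₖ: 0.0450, 0.1920, 0.3540, 0.5870, 1.0000
Σ (Xₖ−Xₖ₋₁)(Yₖ+Yₖ₋₁) = (1/5)(0.0450+0.0000) + (1/5)(0.1920+0.0450) + (1/5)(0.3540+0.1920) + (1/5)(0.5870+0.3540) + (1/5)(1.0000+0.5870)
  = 0.0090 + 0.0474 + 0.1092 + 0.1882 + 0.3174 = 0.6712
G = 1 − 0.6712 = 0.3288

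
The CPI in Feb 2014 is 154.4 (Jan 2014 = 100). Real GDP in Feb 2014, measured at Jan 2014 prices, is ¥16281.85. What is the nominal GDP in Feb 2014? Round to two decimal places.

Nominal = Real × (Index/100) = 16281.85 × (154.4/100)
        = 16281.85 × 1.544 = 25139.1764

25139.18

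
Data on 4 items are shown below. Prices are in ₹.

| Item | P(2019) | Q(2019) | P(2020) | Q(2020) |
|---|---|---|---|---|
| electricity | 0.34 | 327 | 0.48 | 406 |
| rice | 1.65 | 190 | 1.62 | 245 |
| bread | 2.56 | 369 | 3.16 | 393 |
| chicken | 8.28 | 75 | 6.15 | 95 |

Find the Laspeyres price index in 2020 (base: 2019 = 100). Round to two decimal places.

105.11

Laspeyres price index uses base-period quantities as weights.
ΣP(2020)·Q(2019) = 0.48×327 + 1.62×190 + 3.16×369 + 6.15×75 = 156.96 + 307.8 + 1166.04 + 461.25 = 2092.05
ΣP(2019)·Q(2019) = 0.34×327 + 1.65×190 + 2.56×369 + 8.28×75 = 111.18 + 313.5 + 944.64 + 621 = 1990.32
Index = 2092.05 / 1990.32 × 100 = 105.1112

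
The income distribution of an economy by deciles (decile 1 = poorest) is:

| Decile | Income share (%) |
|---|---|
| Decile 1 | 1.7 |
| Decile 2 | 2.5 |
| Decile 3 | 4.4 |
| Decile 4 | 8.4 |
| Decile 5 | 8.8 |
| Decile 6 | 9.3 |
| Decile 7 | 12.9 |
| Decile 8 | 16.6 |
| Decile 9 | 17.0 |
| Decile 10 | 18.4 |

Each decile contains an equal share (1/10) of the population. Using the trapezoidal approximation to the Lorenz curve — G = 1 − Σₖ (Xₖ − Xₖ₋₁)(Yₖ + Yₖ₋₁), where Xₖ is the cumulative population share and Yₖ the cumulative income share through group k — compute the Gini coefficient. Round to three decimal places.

Cumulative income shares Yₖ: 0.0170, 0.0420, 0.0860, 0.1700, 0.2580, 0.3510, 0.4800, 0.6460, 0.8160, 1.0000
Σ (Xₖ−Xₖ₋₁)(Yₖ+Yₖ₋₁) = (1/10)(0.0170+0.0000) + (1/10)(0.0420+0.0170) + (1/10)(0.0860+0.0420) + (1/10)(0.1700+0.0860) + (1/10)(0.2580+0.1700) + (1/10)(0.3510+0.2580) + (1/10)(0.4800+0.3510) + (1/10)(0.6460+0.4800) + (1/10)(0.8160+0.6460) + (1/10)(1.0000+0.8160)
  = 0.0017 + 0.0059 + 0.0128 + 0.0256 + 0.0428 + 0.0609 + 0.0831 + 0.1126 + 0.1462 + 0.1816 = 0.6732
G = 1 − 0.6732 = 0.3268

0.327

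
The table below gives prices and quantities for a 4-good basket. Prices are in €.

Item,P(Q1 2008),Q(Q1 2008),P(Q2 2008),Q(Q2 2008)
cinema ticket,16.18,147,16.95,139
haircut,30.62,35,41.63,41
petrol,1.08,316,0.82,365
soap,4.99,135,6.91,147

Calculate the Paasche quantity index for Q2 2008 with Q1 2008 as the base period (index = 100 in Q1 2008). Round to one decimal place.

104.6

Paasche quantity index uses current-period prices as weights.
ΣP(Q2 2008)·Q(Q2 2008) = 16.95×139 + 41.63×41 + 0.82×365 + 6.91×147 = 2356.05 + 1706.83 + 299.3 + 1015.77 = 5377.95
ΣP(Q2 2008)·Q(Q1 2008) = 16.95×147 + 41.63×35 + 0.82×316 + 6.91×135 = 2491.65 + 1457.05 + 259.12 + 932.85 = 5140.67
Index = 5377.95 / 5140.67 × 100 = 104.6157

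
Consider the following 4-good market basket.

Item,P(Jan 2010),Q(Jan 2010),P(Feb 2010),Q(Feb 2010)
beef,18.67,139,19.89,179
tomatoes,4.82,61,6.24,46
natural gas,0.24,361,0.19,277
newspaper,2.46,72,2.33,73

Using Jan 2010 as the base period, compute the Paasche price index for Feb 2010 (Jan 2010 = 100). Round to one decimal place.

106.8

Paasche price index uses current-period quantities as weights.
ΣP(Feb 2010)·Q(Feb 2010) = 19.89×179 + 6.24×46 + 0.19×277 + 2.33×73 = 3560.31 + 287.04 + 52.63 + 170.09 = 4070.07
ΣP(Jan 2010)·Q(Feb 2010) = 18.67×179 + 4.82×46 + 0.24×277 + 2.46×73 = 3341.93 + 221.72 + 66.48 + 179.58 = 3809.71
Index = 4070.07 / 3809.71 × 100 = 106.8341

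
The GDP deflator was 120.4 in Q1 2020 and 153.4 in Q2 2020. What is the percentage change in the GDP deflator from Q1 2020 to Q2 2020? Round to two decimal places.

27.41%

Change = (153.4 − 120.4) / 120.4 × 100
       = 33.0 / 120.4 × 100 = 27.4086%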